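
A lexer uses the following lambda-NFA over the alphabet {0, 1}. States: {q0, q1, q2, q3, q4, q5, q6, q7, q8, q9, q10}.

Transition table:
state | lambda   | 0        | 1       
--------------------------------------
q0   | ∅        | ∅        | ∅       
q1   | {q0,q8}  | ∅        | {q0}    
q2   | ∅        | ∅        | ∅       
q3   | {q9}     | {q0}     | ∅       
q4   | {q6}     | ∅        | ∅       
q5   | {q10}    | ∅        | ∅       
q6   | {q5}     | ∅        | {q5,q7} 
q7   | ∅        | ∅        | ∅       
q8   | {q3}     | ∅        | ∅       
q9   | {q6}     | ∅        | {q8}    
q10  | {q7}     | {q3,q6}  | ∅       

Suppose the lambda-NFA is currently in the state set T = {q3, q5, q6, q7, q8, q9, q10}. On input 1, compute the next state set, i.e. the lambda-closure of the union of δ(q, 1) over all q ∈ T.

q6 on 1 → {q5, q7}.
q9 on 1 → {q8}.
No 1-transition from q3, q5, q7, q8, q10.
Union after reading 1: {q5, q7, q8}.
Now take the lambda-closure:
From q5 via lambda: add q10.
From q8 via lambda: add q3.
From q3 via lambda: add q9.
From q9 via lambda: add q6.
No new states can be added; the closed set is {q3, q5, q6, q7, q8, q9, q10}.

{q3, q5, q6, q7, q8, q9, q10}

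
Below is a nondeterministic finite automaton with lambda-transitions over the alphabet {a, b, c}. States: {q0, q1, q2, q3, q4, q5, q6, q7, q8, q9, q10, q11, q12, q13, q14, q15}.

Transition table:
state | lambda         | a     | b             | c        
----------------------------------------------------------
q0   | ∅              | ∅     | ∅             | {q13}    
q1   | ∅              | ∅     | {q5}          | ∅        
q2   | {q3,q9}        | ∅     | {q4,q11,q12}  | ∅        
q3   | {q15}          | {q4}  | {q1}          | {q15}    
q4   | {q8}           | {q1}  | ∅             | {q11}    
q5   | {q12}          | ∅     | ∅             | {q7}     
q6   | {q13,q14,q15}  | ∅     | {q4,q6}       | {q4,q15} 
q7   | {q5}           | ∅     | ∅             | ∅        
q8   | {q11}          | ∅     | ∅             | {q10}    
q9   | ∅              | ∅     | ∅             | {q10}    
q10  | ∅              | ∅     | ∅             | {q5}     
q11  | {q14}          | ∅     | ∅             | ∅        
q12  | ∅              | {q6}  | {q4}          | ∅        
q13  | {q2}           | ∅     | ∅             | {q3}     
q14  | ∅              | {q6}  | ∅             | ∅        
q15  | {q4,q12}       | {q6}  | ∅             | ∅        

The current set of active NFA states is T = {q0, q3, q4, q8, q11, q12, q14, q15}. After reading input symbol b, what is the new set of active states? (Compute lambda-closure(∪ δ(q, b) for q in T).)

{q1, q4, q8, q11, q14}

q3 on b → {q1}.
q12 on b → {q4}.
No b-transition from q0, q4, q8, q11, q14, q15.
Union after reading b: {q1, q4}.
Now take the lambda-closure:
From q4 via lambda: add q8.
From q8 via lambda: add q11.
From q11 via lambda: add q14.
No new states can be added; the closed set is {q1, q4, q8, q11, q14}.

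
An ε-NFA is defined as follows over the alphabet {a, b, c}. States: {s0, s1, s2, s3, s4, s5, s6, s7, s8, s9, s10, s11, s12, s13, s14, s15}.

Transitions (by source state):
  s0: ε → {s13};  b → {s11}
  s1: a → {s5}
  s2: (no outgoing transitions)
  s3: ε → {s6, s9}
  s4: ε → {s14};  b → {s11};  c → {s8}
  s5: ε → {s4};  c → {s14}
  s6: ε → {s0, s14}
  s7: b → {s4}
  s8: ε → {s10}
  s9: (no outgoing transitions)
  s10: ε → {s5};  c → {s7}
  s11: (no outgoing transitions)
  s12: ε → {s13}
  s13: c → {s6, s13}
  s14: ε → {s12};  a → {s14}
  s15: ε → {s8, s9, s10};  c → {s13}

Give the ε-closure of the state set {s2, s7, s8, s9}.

{s2, s4, s5, s7, s8, s9, s10, s12, s13, s14}

Start with {s2, s7, s8, s9}.
From s8 via ε: add s10.
From s10 via ε: add s5.
From s5 via ε: add s4.
From s4 via ε: add s14.
From s14 via ε: add s12.
From s12 via ε: add s13.
No new states can be added; the closed set is {s2, s4, s5, s7, s8, s9, s10, s12, s13, s14}.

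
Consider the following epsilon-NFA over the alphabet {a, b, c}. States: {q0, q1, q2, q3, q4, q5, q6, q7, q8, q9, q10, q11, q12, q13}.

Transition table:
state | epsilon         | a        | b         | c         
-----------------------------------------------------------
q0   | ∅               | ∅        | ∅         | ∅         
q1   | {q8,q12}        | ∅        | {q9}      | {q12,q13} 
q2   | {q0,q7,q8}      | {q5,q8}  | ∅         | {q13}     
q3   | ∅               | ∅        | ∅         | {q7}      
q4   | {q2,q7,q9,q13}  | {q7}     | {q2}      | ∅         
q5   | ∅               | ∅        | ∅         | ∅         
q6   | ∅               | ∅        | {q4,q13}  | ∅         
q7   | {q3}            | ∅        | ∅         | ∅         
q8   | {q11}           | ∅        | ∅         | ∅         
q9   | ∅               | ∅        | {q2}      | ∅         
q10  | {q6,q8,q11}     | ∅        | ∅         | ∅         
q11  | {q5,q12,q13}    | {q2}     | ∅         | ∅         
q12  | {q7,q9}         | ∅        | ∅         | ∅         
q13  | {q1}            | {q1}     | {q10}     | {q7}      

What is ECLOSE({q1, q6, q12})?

Start with {q1, q6, q12}.
From q1 via epsilon: add q8.
From q12 via epsilon: add q7, q9.
From q7 via epsilon: add q3.
From q8 via epsilon: add q11.
From q11 via epsilon: add q5, q13.
No new states can be added; the closed set is {q1, q3, q5, q6, q7, q8, q9, q11, q12, q13}.

{q1, q3, q5, q6, q7, q8, q9, q11, q12, q13}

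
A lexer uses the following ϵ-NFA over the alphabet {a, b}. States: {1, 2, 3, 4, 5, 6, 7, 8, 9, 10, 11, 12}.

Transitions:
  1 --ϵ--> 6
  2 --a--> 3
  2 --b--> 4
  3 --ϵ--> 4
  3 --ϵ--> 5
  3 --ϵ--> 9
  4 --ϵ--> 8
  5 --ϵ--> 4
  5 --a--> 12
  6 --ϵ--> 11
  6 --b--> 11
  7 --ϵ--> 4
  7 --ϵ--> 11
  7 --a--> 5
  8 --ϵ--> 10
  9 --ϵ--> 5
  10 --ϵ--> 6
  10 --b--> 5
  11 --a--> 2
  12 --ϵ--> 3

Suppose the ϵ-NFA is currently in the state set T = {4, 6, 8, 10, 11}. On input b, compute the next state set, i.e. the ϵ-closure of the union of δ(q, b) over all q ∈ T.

6 on b → {11}.
10 on b → {5}.
No b-transition from 4, 8, 11.
Union after reading b: {5, 11}.
Now take the ϵ-closure:
From 5 via ϵ: add 4.
From 4 via ϵ: add 8.
From 8 via ϵ: add 10.
From 10 via ϵ: add 6.
No new states can be added; the closed set is {4, 5, 6, 8, 10, 11}.

{4, 5, 6, 8, 10, 11}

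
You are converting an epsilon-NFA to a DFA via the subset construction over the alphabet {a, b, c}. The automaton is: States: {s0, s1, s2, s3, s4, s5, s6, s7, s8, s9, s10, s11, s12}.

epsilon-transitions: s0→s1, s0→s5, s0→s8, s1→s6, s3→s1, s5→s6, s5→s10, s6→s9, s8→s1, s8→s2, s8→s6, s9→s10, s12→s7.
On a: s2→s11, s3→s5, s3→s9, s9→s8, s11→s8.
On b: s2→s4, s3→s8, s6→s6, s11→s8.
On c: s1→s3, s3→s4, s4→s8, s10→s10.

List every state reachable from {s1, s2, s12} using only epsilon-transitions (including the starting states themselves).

Start with {s1, s2, s12}.
From s1 via epsilon: add s6.
From s12 via epsilon: add s7.
From s6 via epsilon: add s9.
From s9 via epsilon: add s10.
No new states can be added; the closed set is {s1, s2, s6, s7, s9, s10, s12}.

{s1, s2, s6, s7, s9, s10, s12}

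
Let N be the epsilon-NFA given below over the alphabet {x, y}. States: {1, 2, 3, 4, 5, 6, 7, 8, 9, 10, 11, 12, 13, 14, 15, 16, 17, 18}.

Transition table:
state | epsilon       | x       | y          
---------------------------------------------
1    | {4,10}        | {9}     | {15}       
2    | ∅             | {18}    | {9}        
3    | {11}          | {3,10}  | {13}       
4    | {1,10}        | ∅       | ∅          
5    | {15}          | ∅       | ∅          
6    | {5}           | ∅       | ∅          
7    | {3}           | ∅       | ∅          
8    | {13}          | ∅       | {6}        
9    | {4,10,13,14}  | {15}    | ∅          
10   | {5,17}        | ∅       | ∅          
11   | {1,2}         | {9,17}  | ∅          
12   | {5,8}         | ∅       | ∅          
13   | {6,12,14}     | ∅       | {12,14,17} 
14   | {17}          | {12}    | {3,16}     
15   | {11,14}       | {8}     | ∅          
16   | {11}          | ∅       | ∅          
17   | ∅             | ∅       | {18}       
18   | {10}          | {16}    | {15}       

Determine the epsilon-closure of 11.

Start with {11}.
From 11 via epsilon: add 1, 2.
From 1 via epsilon: add 4, 10.
From 10 via epsilon: add 5, 17.
From 5 via epsilon: add 15.
From 15 via epsilon: add 14.
No new states can be added; the closed set is {1, 2, 4, 5, 10, 11, 14, 15, 17}.

{1, 2, 4, 5, 10, 11, 14, 15, 17}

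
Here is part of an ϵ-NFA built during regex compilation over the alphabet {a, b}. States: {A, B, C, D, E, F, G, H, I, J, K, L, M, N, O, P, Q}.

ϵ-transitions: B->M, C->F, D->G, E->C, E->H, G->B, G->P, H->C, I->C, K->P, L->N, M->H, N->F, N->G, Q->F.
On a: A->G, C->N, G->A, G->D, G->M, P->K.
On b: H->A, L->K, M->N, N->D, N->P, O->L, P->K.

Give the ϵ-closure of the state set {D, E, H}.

Start with {D, E, H}.
From D via ϵ: add G.
From E via ϵ: add C.
From C via ϵ: add F.
From G via ϵ: add B, P.
From B via ϵ: add M.
No new states can be added; the closed set is {B, C, D, E, F, G, H, M, P}.

{B, C, D, E, F, G, H, M, P}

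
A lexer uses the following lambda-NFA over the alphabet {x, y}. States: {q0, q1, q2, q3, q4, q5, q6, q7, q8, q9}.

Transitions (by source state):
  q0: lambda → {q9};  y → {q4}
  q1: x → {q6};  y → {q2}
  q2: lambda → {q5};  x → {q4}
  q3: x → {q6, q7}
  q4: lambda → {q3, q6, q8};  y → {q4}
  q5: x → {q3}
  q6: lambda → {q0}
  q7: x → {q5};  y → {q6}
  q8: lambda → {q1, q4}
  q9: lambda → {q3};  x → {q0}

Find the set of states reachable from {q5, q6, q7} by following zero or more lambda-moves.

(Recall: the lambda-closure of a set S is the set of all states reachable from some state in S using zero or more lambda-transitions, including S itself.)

Start with {q5, q6, q7}.
From q6 via lambda: add q0.
From q0 via lambda: add q9.
From q9 via lambda: add q3.
No new states can be added; the closed set is {q0, q3, q5, q6, q7, q9}.

{q0, q3, q5, q6, q7, q9}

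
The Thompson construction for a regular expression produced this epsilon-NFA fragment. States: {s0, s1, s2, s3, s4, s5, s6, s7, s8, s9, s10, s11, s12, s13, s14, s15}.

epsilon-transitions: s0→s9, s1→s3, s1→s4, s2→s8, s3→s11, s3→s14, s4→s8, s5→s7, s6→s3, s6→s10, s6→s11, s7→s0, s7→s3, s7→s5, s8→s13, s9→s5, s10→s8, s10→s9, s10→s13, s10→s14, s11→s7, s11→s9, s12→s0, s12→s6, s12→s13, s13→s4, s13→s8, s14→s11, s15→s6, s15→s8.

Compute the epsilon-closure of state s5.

{s0, s3, s5, s7, s9, s11, s14}

Start with {s5}.
From s5 via epsilon: add s7.
From s7 via epsilon: add s0, s3.
From s0 via epsilon: add s9.
From s3 via epsilon: add s11, s14.
No new states can be added; the closed set is {s0, s3, s5, s7, s9, s11, s14}.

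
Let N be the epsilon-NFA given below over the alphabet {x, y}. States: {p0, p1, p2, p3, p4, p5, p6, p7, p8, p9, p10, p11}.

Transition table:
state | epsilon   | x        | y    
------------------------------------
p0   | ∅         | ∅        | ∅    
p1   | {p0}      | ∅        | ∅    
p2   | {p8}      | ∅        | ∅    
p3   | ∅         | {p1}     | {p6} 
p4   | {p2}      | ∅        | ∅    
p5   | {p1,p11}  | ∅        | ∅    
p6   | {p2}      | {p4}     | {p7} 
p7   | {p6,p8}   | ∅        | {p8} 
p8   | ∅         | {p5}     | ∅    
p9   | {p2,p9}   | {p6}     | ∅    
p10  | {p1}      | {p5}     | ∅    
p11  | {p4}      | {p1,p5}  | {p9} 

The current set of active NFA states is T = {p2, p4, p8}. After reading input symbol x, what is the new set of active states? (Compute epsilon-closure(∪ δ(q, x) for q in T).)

{p0, p1, p2, p4, p5, p8, p11}

p8 on x → {p5}.
No x-transition from p2, p4.
Union after reading x: {p5}.
Now take the epsilon-closure:
From p5 via epsilon: add p1, p11.
From p1 via epsilon: add p0.
From p11 via epsilon: add p4.
From p4 via epsilon: add p2.
From p2 via epsilon: add p8.
No new states can be added; the closed set is {p0, p1, p2, p4, p5, p8, p11}.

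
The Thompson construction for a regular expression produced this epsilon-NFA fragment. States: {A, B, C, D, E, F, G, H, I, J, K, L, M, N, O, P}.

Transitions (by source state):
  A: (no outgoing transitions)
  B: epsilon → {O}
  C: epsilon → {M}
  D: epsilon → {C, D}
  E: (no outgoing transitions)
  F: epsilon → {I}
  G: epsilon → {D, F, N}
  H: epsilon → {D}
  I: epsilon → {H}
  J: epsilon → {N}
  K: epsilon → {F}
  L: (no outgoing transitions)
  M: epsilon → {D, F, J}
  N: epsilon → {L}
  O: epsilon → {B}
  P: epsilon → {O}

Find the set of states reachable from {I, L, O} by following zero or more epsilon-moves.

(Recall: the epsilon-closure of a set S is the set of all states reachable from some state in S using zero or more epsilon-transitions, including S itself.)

Start with {I, L, O}.
From I via epsilon: add H.
From O via epsilon: add B.
From H via epsilon: add D.
From D via epsilon: add C.
From C via epsilon: add M.
From M via epsilon: add F, J.
From J via epsilon: add N.
No new states can be added; the closed set is {B, C, D, F, H, I, J, L, M, N, O}.

{B, C, D, F, H, I, J, L, M, N, O}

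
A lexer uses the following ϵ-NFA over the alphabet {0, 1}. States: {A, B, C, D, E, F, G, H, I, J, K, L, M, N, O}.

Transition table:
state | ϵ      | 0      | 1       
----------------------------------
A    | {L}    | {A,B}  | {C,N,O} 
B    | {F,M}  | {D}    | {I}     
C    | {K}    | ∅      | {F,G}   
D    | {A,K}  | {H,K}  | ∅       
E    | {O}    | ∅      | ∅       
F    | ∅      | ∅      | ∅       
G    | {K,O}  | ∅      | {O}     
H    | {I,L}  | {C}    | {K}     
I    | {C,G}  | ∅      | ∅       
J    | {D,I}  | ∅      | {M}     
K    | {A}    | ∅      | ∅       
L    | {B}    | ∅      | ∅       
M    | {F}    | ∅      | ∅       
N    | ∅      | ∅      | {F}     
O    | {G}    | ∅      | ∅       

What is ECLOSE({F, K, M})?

{A, B, F, K, L, M}

Start with {F, K, M}.
From K via ϵ: add A.
From A via ϵ: add L.
From L via ϵ: add B.
No new states can be added; the closed set is {A, B, F, K, L, M}.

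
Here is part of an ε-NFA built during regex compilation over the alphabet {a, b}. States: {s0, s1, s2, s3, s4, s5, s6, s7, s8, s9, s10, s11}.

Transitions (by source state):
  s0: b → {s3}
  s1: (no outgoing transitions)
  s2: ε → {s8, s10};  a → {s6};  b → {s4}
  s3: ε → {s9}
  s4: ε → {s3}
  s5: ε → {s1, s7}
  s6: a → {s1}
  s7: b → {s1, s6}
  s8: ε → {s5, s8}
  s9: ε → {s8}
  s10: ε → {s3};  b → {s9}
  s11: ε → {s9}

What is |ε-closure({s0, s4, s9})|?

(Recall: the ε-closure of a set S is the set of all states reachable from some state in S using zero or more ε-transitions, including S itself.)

8

Start with {s0, s4, s9}.
From s4 via ε: add s3.
From s9 via ε: add s8.
From s8 via ε: add s5.
From s5 via ε: add s1, s7.
ε-closure = {s0, s1, s3, s4, s5, s7, s8, s9}, which has 8 states.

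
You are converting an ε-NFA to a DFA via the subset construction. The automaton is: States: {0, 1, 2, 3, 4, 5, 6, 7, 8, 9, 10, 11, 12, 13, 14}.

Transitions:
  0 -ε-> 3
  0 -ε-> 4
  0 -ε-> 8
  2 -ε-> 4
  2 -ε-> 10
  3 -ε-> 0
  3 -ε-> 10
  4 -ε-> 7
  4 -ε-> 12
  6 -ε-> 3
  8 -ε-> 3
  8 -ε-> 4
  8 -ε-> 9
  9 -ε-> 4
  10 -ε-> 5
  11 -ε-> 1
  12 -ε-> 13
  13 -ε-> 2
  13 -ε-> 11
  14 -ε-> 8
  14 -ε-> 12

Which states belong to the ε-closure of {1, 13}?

{1, 2, 4, 5, 7, 10, 11, 12, 13}

Start with {1, 13}.
From 13 via ε: add 2, 11.
From 2 via ε: add 4, 10.
From 4 via ε: add 7, 12.
From 10 via ε: add 5.
No new states can be added; the closed set is {1, 2, 4, 5, 7, 10, 11, 12, 13}.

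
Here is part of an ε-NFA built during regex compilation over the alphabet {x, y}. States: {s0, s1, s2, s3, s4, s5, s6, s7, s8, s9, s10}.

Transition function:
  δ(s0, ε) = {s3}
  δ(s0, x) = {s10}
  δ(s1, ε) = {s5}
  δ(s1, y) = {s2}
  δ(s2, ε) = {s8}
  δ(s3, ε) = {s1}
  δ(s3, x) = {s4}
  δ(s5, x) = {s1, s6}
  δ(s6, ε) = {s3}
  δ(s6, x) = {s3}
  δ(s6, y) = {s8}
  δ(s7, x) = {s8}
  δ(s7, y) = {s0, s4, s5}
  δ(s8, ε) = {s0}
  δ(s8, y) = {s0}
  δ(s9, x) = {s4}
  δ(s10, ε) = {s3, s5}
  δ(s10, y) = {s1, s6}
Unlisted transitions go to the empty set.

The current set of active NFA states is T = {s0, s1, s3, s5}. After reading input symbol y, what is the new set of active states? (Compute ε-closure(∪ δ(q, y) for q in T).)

{s0, s1, s2, s3, s5, s8}

s1 on y → {s2}.
No y-transition from s0, s3, s5.
Union after reading y: {s2}.
Now take the ε-closure:
From s2 via ε: add s8.
From s8 via ε: add s0.
From s0 via ε: add s3.
From s3 via ε: add s1.
From s1 via ε: add s5.
No new states can be added; the closed set is {s0, s1, s2, s3, s5, s8}.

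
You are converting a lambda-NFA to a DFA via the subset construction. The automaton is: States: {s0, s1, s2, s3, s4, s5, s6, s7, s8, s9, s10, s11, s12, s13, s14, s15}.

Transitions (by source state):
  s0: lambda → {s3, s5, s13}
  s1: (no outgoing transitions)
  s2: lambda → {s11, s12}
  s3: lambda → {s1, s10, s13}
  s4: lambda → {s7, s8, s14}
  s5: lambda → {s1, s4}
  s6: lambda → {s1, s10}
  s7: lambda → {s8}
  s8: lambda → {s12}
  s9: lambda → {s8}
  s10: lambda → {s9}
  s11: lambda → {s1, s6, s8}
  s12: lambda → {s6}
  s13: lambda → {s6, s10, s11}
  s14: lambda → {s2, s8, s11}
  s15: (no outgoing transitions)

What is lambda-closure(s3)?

{s1, s3, s6, s8, s9, s10, s11, s12, s13}

Start with {s3}.
From s3 via lambda: add s1, s10, s13.
From s10 via lambda: add s9.
From s13 via lambda: add s6, s11.
From s9 via lambda: add s8.
From s8 via lambda: add s12.
No new states can be added; the closed set is {s1, s3, s6, s8, s9, s10, s11, s12, s13}.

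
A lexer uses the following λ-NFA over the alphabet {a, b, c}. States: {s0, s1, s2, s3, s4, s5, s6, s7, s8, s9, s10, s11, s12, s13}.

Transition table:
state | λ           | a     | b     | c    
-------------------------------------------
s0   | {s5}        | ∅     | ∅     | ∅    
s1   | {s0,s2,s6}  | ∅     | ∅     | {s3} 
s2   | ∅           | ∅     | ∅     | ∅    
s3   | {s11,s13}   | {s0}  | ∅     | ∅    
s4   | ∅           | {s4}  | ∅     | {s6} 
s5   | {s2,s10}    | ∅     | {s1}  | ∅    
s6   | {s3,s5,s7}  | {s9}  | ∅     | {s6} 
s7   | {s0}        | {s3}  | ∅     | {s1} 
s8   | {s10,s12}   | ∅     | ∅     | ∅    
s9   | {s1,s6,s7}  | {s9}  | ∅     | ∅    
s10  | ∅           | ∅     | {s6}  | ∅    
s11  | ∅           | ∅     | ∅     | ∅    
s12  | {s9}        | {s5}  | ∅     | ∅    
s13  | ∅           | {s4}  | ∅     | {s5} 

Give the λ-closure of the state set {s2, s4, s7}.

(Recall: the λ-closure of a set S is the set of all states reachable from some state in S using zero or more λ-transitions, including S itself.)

Start with {s2, s4, s7}.
From s7 via λ: add s0.
From s0 via λ: add s5.
From s5 via λ: add s10.
No new states can be added; the closed set is {s0, s2, s4, s5, s7, s10}.

{s0, s2, s4, s5, s7, s10}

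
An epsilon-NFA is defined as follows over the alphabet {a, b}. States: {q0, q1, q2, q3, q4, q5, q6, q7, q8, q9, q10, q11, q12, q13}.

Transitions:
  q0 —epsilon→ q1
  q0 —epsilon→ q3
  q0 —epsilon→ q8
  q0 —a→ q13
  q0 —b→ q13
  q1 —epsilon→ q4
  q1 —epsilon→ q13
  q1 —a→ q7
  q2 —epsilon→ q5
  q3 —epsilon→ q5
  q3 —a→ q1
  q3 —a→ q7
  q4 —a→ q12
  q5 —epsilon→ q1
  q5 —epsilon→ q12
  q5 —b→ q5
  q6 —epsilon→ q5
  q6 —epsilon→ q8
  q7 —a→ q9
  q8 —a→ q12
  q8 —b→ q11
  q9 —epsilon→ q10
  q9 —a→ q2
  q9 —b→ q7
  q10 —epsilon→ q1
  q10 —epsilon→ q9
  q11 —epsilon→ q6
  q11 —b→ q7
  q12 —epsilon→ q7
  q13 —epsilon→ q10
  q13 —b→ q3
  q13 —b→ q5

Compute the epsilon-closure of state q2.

{q1, q2, q4, q5, q7, q9, q10, q12, q13}

Start with {q2}.
From q2 via epsilon: add q5.
From q5 via epsilon: add q1, q12.
From q1 via epsilon: add q4, q13.
From q12 via epsilon: add q7.
From q13 via epsilon: add q10.
From q10 via epsilon: add q9.
No new states can be added; the closed set is {q1, q2, q4, q5, q7, q9, q10, q12, q13}.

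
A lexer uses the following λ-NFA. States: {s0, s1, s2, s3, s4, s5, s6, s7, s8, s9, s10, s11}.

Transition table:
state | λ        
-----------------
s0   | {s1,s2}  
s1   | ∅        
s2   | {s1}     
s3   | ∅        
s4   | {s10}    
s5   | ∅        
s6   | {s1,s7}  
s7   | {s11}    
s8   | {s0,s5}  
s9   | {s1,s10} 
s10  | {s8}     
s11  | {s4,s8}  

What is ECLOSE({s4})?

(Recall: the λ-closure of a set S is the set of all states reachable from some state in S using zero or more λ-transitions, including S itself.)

{s0, s1, s2, s4, s5, s8, s10}

Start with {s4}.
From s4 via λ: add s10.
From s10 via λ: add s8.
From s8 via λ: add s0, s5.
From s0 via λ: add s1, s2.
No new states can be added; the closed set is {s0, s1, s2, s4, s5, s8, s10}.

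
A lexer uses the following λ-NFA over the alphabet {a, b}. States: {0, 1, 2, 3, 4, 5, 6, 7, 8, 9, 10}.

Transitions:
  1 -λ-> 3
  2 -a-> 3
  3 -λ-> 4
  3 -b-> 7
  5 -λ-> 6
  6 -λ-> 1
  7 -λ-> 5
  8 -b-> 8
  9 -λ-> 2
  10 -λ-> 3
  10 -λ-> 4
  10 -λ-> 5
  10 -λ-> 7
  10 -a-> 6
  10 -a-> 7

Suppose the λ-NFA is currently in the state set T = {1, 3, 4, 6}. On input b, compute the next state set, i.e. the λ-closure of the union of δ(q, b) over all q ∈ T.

3 on b → {7}.
No b-transition from 1, 4, 6.
Union after reading b: {7}.
Now take the λ-closure:
From 7 via λ: add 5.
From 5 via λ: add 6.
From 6 via λ: add 1.
From 1 via λ: add 3.
From 3 via λ: add 4.
No new states can be added; the closed set is {1, 3, 4, 5, 6, 7}.

{1, 3, 4, 5, 6, 7}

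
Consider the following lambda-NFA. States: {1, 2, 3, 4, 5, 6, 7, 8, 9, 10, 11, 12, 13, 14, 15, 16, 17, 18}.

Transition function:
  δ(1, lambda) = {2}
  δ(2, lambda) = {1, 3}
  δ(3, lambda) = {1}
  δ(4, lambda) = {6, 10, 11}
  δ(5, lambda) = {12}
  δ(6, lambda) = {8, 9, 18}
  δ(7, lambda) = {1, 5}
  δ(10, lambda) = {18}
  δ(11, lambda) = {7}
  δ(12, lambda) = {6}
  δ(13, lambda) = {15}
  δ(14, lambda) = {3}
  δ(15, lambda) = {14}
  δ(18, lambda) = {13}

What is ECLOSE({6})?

Start with {6}.
From 6 via lambda: add 8, 9, 18.
From 18 via lambda: add 13.
From 13 via lambda: add 15.
From 15 via lambda: add 14.
From 14 via lambda: add 3.
From 3 via lambda: add 1.
From 1 via lambda: add 2.
No new states can be added; the closed set is {1, 2, 3, 6, 8, 9, 13, 14, 15, 18}.

{1, 2, 3, 6, 8, 9, 13, 14, 15, 18}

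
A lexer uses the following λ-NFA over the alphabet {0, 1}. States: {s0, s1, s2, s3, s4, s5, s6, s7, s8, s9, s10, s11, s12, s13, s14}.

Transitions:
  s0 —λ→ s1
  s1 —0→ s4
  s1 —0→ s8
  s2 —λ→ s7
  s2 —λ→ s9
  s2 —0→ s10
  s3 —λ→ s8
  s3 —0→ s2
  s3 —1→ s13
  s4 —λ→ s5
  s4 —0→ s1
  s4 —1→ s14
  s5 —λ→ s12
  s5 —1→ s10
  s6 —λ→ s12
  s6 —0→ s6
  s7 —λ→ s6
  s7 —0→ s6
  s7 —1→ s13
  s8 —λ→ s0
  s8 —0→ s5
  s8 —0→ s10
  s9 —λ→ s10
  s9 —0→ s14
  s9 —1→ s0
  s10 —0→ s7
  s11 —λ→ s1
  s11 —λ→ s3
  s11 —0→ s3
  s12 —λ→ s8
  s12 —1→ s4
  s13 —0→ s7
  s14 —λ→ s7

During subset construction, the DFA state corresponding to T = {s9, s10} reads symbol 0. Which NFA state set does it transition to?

{s0, s1, s6, s7, s8, s12, s14}

s9 on 0 → {s14}.
s10 on 0 → {s7}.
Union after reading 0: {s7, s14}.
Now take the λ-closure:
From s7 via λ: add s6.
From s6 via λ: add s12.
From s12 via λ: add s8.
From s8 via λ: add s0.
From s0 via λ: add s1.
No new states can be added; the closed set is {s0, s1, s6, s7, s8, s12, s14}.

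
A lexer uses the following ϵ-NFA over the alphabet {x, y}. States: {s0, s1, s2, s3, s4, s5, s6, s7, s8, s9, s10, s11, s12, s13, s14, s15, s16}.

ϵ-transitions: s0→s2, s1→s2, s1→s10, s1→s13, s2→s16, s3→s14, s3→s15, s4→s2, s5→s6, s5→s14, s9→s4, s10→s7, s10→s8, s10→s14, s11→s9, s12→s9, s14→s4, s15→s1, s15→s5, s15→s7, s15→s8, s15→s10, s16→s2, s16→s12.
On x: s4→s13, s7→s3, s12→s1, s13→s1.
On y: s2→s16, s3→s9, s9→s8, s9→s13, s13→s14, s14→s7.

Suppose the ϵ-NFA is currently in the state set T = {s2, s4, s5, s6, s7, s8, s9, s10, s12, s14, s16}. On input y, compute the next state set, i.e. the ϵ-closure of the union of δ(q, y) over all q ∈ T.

s2 on y → {s16}.
s9 on y → {s8, s13}.
s14 on y → {s7}.
No y-transition from s4, s5, s6, s7, s8, s10, s12, s16.
Union after reading y: {s7, s8, s13, s16}.
Now take the ϵ-closure:
From s16 via ϵ: add s2, s12.
From s12 via ϵ: add s9.
From s9 via ϵ: add s4.
No new states can be added; the closed set is {s2, s4, s7, s8, s9, s12, s13, s16}.

{s2, s4, s7, s8, s9, s12, s13, s16}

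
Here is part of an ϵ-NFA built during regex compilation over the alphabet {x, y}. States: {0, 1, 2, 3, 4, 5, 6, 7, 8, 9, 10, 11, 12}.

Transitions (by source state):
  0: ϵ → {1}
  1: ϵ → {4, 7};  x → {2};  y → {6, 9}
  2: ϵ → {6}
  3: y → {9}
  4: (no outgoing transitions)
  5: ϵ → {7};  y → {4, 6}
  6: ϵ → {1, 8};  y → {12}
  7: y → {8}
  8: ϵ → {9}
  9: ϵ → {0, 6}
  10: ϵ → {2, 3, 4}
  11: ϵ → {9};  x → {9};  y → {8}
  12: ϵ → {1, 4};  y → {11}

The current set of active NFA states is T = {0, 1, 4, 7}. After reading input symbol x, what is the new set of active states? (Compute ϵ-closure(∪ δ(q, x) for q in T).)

1 on x → {2}.
No x-transition from 0, 4, 7.
Union after reading x: {2}.
Now take the ϵ-closure:
From 2 via ϵ: add 6.
From 6 via ϵ: add 1, 8.
From 1 via ϵ: add 4, 7.
From 8 via ϵ: add 9.
From 9 via ϵ: add 0.
No new states can be added; the closed set is {0, 1, 2, 4, 6, 7, 8, 9}.

{0, 1, 2, 4, 6, 7, 8, 9}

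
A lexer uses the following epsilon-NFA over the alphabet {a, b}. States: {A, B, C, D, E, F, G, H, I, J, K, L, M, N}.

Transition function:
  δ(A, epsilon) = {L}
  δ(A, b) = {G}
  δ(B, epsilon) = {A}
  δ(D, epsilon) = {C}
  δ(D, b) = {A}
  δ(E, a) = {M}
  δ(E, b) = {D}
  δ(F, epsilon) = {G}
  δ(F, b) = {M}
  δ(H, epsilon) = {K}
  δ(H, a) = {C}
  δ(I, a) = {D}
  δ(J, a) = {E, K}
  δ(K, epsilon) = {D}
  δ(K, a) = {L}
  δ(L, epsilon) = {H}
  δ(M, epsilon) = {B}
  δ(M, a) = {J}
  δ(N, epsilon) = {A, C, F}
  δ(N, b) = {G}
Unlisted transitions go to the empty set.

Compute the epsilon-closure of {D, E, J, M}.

{A, B, C, D, E, H, J, K, L, M}

Start with {D, E, J, M}.
From D via epsilon: add C.
From M via epsilon: add B.
From B via epsilon: add A.
From A via epsilon: add L.
From L via epsilon: add H.
From H via epsilon: add K.
No new states can be added; the closed set is {A, B, C, D, E, H, J, K, L, M}.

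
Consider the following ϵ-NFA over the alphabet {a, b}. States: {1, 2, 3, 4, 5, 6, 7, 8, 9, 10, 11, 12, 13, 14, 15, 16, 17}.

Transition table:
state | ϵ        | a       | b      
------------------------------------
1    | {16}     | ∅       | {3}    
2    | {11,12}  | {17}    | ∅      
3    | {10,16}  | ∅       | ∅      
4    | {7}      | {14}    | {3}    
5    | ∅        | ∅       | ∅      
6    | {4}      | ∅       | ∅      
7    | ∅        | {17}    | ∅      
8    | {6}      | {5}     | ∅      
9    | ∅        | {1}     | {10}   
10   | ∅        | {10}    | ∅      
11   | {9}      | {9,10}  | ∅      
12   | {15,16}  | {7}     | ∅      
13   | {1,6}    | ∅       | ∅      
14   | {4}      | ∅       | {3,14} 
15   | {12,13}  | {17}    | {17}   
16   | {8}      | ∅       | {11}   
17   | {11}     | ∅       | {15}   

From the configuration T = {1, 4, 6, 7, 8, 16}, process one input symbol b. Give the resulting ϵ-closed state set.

1 on b → {3}.
4 on b → {3}.
16 on b → {11}.
No b-transition from 6, 7, 8.
Union after reading b: {3, 11}.
Now take the ϵ-closure:
From 3 via ϵ: add 10, 16.
From 11 via ϵ: add 9.
From 16 via ϵ: add 8.
From 8 via ϵ: add 6.
From 6 via ϵ: add 4.
From 4 via ϵ: add 7.
No new states can be added; the closed set is {3, 4, 6, 7, 8, 9, 10, 11, 16}.

{3, 4, 6, 7, 8, 9, 10, 11, 16}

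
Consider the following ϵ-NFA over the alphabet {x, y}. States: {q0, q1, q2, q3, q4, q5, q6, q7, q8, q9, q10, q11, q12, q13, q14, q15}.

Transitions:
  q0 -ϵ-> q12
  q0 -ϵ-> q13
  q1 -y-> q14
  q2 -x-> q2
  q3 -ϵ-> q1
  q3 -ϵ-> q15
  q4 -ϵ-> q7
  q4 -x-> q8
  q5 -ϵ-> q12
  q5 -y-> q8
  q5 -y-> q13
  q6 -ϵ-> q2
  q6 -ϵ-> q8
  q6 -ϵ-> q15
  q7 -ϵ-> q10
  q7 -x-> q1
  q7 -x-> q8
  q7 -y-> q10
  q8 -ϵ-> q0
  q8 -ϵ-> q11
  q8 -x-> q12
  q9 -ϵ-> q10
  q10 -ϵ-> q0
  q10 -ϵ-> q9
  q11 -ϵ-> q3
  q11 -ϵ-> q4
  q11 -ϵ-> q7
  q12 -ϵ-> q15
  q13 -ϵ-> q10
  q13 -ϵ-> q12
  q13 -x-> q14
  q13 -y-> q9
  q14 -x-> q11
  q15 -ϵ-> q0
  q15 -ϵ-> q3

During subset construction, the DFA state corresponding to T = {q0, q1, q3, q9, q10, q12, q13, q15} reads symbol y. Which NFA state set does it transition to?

{q0, q1, q3, q9, q10, q12, q13, q14, q15}

q1 on y → {q14}.
q13 on y → {q9}.
No y-transition from q0, q3, q9, q10, q12, q15.
Union after reading y: {q9, q14}.
Now take the ϵ-closure:
From q9 via ϵ: add q10.
From q10 via ϵ: add q0.
From q0 via ϵ: add q12, q13.
From q12 via ϵ: add q15.
From q15 via ϵ: add q3.
From q3 via ϵ: add q1.
No new states can be added; the closed set is {q0, q1, q3, q9, q10, q12, q13, q14, q15}.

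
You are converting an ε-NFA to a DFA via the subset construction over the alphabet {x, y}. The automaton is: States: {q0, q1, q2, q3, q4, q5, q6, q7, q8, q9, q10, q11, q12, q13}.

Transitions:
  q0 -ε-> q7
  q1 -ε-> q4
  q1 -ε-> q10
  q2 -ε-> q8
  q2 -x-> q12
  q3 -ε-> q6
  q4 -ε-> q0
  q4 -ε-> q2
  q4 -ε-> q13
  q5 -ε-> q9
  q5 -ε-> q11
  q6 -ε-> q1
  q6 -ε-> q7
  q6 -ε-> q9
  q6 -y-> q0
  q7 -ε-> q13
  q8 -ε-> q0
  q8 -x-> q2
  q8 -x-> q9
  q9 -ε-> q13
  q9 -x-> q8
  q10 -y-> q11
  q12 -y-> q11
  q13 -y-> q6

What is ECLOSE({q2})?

{q0, q2, q7, q8, q13}

Start with {q2}.
From q2 via ε: add q8.
From q8 via ε: add q0.
From q0 via ε: add q7.
From q7 via ε: add q13.
No new states can be added; the closed set is {q0, q2, q7, q8, q13}.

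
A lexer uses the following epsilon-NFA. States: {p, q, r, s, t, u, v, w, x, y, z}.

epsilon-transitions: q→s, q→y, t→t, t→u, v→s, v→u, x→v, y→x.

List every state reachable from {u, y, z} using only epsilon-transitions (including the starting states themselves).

{s, u, v, x, y, z}

Start with {u, y, z}.
From y via epsilon: add x.
From x via epsilon: add v.
From v via epsilon: add s.
No new states can be added; the closed set is {s, u, v, x, y, z}.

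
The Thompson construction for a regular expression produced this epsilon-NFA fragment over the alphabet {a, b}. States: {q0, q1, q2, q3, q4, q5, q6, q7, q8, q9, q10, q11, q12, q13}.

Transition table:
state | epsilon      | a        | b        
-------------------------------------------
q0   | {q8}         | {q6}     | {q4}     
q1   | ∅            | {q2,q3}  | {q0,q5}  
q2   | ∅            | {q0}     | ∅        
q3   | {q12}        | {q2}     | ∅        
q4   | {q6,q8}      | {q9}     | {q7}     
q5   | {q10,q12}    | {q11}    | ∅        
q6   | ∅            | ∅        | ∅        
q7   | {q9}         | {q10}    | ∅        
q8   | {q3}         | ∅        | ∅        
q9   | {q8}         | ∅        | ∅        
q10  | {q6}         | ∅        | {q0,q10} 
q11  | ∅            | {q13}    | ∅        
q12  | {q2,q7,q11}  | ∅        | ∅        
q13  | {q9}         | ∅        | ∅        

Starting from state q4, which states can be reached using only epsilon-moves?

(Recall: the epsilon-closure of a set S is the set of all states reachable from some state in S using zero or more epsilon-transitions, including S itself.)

{q2, q3, q4, q6, q7, q8, q9, q11, q12}

Start with {q4}.
From q4 via epsilon: add q6, q8.
From q8 via epsilon: add q3.
From q3 via epsilon: add q12.
From q12 via epsilon: add q2, q7, q11.
From q7 via epsilon: add q9.
No new states can be added; the closed set is {q2, q3, q4, q6, q7, q8, q9, q11, q12}.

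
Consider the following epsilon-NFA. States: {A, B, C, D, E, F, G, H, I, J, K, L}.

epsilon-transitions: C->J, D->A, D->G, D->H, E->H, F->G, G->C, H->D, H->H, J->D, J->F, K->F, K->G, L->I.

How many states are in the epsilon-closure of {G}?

7

Start with {G}.
From G via epsilon: add C.
From C via epsilon: add J.
From J via epsilon: add D, F.
From D via epsilon: add A, H.
epsilon-closure = {A, C, D, F, G, H, J}, which has 7 states.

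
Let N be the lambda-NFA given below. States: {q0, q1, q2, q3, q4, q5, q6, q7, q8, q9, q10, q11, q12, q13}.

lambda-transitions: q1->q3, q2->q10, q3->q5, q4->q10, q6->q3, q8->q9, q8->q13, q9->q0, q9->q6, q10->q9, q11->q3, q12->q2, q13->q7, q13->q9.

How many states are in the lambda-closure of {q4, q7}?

8

Start with {q4, q7}.
From q4 via lambda: add q10.
From q10 via lambda: add q9.
From q9 via lambda: add q0, q6.
From q6 via lambda: add q3.
From q3 via lambda: add q5.
lambda-closure = {q0, q3, q4, q5, q6, q7, q9, q10}, which has 8 states.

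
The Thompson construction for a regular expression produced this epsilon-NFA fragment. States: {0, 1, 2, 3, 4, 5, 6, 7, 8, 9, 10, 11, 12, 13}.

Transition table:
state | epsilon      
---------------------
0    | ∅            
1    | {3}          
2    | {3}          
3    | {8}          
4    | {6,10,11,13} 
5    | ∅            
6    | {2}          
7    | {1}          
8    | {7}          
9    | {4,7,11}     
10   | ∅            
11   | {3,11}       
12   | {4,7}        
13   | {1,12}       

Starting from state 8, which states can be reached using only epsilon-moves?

{1, 3, 7, 8}

Start with {8}.
From 8 via epsilon: add 7.
From 7 via epsilon: add 1.
From 1 via epsilon: add 3.
No new states can be added; the closed set is {1, 3, 7, 8}.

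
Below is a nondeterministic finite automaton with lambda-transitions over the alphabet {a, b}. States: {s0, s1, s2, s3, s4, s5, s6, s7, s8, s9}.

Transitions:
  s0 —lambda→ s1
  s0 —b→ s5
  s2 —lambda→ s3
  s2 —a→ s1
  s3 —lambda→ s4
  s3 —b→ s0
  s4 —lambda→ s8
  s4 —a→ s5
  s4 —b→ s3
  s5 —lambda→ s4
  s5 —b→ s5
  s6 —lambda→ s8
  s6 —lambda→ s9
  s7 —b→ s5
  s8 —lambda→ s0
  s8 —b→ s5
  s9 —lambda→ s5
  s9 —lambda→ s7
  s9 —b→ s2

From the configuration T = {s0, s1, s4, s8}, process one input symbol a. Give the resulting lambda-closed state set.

{s0, s1, s4, s5, s8}

s4 on a → {s5}.
No a-transition from s0, s1, s8.
Union after reading a: {s5}.
Now take the lambda-closure:
From s5 via lambda: add s4.
From s4 via lambda: add s8.
From s8 via lambda: add s0.
From s0 via lambda: add s1.
No new states can be added; the closed set is {s0, s1, s4, s5, s8}.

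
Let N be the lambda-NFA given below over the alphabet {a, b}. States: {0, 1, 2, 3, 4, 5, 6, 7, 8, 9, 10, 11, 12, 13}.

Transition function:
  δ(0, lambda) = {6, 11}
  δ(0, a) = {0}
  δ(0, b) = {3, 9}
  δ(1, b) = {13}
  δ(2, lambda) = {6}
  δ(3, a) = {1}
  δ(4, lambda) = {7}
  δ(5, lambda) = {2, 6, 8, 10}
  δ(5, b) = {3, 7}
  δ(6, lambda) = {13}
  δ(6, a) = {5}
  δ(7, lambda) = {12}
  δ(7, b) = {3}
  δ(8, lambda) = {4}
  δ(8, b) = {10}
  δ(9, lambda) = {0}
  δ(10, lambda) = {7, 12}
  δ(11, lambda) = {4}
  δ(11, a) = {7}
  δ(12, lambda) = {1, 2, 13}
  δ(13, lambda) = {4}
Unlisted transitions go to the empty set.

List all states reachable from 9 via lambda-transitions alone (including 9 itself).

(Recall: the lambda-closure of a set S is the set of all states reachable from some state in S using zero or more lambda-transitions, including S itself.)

{0, 1, 2, 4, 6, 7, 9, 11, 12, 13}

Start with {9}.
From 9 via lambda: add 0.
From 0 via lambda: add 6, 11.
From 6 via lambda: add 13.
From 11 via lambda: add 4.
From 4 via lambda: add 7.
From 7 via lambda: add 12.
From 12 via lambda: add 1, 2.
No new states can be added; the closed set is {0, 1, 2, 4, 6, 7, 9, 11, 12, 13}.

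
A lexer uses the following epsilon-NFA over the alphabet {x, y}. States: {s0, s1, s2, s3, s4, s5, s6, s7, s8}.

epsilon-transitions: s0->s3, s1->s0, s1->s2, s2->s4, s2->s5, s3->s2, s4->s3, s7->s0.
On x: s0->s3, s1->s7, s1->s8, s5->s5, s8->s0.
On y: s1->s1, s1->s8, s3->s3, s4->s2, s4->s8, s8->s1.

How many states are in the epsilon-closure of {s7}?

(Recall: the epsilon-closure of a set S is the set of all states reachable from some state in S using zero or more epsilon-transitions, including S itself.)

6

Start with {s7}.
From s7 via epsilon: add s0.
From s0 via epsilon: add s3.
From s3 via epsilon: add s2.
From s2 via epsilon: add s4, s5.
epsilon-closure = {s0, s2, s3, s4, s5, s7}, which has 6 states.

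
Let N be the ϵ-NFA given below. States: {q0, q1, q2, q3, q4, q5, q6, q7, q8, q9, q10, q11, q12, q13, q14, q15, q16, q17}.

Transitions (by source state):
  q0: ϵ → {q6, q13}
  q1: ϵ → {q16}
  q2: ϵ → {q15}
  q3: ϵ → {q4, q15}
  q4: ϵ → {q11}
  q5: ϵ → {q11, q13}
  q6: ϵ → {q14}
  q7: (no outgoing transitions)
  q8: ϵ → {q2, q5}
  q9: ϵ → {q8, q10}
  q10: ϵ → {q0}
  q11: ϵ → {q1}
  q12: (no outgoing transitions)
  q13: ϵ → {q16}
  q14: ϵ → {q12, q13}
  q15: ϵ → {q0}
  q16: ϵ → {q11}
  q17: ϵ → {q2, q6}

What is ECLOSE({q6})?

{q1, q6, q11, q12, q13, q14, q16}

Start with {q6}.
From q6 via ϵ: add q14.
From q14 via ϵ: add q12, q13.
From q13 via ϵ: add q16.
From q16 via ϵ: add q11.
From q11 via ϵ: add q1.
No new states can be added; the closed set is {q1, q6, q11, q12, q13, q14, q16}.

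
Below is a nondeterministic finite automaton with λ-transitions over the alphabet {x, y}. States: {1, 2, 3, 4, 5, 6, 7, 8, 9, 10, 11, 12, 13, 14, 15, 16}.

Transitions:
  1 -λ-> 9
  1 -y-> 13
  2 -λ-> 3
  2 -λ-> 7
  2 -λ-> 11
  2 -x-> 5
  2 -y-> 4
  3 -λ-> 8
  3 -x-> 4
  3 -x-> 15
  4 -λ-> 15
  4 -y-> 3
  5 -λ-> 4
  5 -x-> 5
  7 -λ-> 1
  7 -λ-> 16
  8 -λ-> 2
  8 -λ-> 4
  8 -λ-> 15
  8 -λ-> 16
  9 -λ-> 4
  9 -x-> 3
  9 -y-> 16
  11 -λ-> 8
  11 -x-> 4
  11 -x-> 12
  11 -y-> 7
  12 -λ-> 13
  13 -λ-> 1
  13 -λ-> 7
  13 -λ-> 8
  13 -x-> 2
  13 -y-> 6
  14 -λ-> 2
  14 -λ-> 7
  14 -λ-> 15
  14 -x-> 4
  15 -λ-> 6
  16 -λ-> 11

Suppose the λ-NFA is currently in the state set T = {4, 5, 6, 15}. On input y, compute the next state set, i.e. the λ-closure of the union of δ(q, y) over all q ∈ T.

{1, 2, 3, 4, 6, 7, 8, 9, 11, 15, 16}

4 on y → {3}.
No y-transition from 5, 6, 15.
Union after reading y: {3}.
Now take the λ-closure:
From 3 via λ: add 8.
From 8 via λ: add 2, 4, 15, 16.
From 2 via λ: add 7, 11.
From 15 via λ: add 6.
From 7 via λ: add 1.
From 1 via λ: add 9.
No new states can be added; the closed set is {1, 2, 3, 4, 6, 7, 8, 9, 11, 15, 16}.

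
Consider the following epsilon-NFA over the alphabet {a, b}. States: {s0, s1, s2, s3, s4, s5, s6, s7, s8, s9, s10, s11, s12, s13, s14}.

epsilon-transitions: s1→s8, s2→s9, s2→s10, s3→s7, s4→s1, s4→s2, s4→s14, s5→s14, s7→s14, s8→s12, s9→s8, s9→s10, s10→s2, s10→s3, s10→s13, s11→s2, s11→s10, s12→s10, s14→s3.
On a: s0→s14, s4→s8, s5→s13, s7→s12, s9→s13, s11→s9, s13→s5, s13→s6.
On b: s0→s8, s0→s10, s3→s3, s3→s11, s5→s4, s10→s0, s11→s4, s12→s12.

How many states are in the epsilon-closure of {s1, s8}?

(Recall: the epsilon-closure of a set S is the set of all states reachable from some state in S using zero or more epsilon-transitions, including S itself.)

Start with {s1, s8}.
From s8 via epsilon: add s12.
From s12 via epsilon: add s10.
From s10 via epsilon: add s2, s3, s13.
From s2 via epsilon: add s9.
From s3 via epsilon: add s7.
From s7 via epsilon: add s14.
epsilon-closure = {s1, s2, s3, s7, s8, s9, s10, s12, s13, s14}, which has 10 states.

10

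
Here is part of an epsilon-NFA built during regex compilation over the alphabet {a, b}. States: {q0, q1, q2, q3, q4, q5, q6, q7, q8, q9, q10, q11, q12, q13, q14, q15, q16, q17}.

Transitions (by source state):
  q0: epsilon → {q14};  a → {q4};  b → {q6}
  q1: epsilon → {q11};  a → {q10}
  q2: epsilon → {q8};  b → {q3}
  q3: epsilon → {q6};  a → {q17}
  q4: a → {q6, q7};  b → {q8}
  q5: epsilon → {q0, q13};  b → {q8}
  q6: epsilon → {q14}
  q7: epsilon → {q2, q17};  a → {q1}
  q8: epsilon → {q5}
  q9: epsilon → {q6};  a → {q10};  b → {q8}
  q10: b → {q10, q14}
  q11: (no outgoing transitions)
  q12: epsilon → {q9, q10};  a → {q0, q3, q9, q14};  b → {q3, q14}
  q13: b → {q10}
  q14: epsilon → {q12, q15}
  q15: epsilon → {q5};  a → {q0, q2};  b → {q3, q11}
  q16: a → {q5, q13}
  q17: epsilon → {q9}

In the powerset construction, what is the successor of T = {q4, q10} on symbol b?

q4 on b → {q8}.
q10 on b → {q10, q14}.
Union after reading b: {q8, q10, q14}.
Now take the epsilon-closure:
From q8 via epsilon: add q5.
From q14 via epsilon: add q12, q15.
From q5 via epsilon: add q0, q13.
From q12 via epsilon: add q9.
From q9 via epsilon: add q6.
No new states can be added; the closed set is {q0, q5, q6, q8, q9, q10, q12, q13, q14, q15}.

{q0, q5, q6, q8, q9, q10, q12, q13, q14, q15}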